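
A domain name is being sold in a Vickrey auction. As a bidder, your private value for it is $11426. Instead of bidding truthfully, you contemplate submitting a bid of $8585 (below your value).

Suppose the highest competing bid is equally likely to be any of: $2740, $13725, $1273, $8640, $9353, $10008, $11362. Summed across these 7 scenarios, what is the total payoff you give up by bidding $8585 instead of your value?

$6341

The deviation costs you only when the competing bid falls strictly between $8585 and $11426; elsewhere both bids give the same outcome.
$2740: outcomes coincide → loss $0.
$13725: outcomes coincide → loss $0.
$1273: outcomes coincide → loss $0.
$8640: truthful payoff $2786, deviation payoff $0 → loss $2786.
$9353: truthful payoff $2073, deviation payoff $0 → loss $2073.
$10008: truthful payoff $1418, deviation payoff $0 → loss $1418.
$11362: truthful payoff $64, deviation payoff $0 → loss $64.
Total loss = $2786 + $2073 + $1418 + $64 = $6341.
Truthful bidding weakly dominates here: raising your bid can only win items priced above your value, and lowering it can only forfeit items priced below.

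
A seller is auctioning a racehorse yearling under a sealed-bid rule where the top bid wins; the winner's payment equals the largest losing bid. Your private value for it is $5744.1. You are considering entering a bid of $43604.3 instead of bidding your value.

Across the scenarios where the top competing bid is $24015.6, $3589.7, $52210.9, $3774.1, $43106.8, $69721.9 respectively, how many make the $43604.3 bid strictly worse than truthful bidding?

The deviation hurts exactly when the highest competing bid lies strictly between $5744.1 and $43604.3 — overbidding then wins at a price above your value.
$24015.6: inside the interval → strictly worse (loss $18271.5).
$3589.7: below both → same outcome either way.
$52210.9: above both → same outcome either way.
$3774.1: below both → same outcome either way.
$43106.8: inside the interval → strictly worse (loss $37362.7).
$69721.9: above both → same outcome either way.
Count: 2.

2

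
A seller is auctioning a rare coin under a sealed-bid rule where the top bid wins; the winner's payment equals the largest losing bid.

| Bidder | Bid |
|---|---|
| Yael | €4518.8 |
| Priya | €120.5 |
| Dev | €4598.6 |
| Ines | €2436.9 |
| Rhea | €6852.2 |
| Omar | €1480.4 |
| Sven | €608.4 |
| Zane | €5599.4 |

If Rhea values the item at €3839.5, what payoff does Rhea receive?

−€1759.9

Highest bid: Rhea at €6852.2, so Rhea wins.
Second-highest bid: Zane at €5599.4 — that is the price the winner pays.
Rhea's payoff = value − price = €3839.5 − €5599.4 = −€1759.9.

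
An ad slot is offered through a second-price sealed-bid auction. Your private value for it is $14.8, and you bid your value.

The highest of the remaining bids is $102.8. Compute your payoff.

Your bid $14.8 is below the highest competing bid $102.8, so you lose.
A losing bidder pays nothing and receives nothing: payoff = $0.

$0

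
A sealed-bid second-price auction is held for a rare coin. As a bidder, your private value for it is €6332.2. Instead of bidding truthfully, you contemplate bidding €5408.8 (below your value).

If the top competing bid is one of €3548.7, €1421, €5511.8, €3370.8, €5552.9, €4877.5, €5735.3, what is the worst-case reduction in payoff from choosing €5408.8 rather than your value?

€820.4

€3548.7: same outcome either way → loss €0.
€1421: same outcome either way → loss €0.
€5511.8: truthful gives €820.4, deviation gives €0 → loss €820.4.
€3370.8: same outcome either way → loss €0.
€5552.9: truthful gives €779.3, deviation gives €0 → loss €779.3.
€4877.5: same outcome either way → loss €0.
€5735.3: truthful gives €596.9, deviation gives €0 → loss €596.9.
Maximum loss: €820.4.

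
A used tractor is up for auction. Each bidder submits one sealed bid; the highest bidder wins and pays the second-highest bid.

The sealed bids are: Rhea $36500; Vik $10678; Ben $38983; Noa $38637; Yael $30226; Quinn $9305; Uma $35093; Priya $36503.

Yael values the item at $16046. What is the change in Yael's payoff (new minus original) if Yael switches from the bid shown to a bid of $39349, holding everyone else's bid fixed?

−$22937

The highest bid among the other bidders is $38983; Yael's bid doesn't change that.
Original bid $30226: Yael is not highest (top rival bid is $38983); payoff $0.
Alternative bid $39349: Yael is highest, pays the top rival bid $38983; payoff $16046 − $38983 = −$22937.
Change in payoff = −$22937 − ($0) = −$22937.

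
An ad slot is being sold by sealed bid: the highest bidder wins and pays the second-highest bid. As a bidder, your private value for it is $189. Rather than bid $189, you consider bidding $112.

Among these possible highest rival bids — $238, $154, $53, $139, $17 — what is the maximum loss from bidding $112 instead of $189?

$238: same outcome either way → loss $0.
$154: truthful gives $35, deviation gives $0 → loss $35.
$53: same outcome either way → loss $0.
$139: truthful gives $50, deviation gives $0 → loss $50.
$17: same outcome either way → loss $0.
Maximum loss: $50.

$50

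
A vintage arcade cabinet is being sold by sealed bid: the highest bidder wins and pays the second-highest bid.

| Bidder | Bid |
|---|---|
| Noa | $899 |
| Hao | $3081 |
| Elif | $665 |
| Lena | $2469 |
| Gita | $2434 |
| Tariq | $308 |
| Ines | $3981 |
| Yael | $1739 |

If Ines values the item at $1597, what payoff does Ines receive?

Highest bid: Ines at $3981, so Ines wins.
Second-highest bid: Hao at $3081 — that is the price the winner pays.
Ines's payoff = value − price = $1597 − $3081 = −$1484.

−$1484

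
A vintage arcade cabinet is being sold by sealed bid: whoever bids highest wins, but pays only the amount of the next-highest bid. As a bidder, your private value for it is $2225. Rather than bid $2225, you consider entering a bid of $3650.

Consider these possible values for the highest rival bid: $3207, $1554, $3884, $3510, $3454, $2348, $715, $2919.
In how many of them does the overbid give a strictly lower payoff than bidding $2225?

The deviation hurts exactly when the highest competing bid lies strictly between $2225 and $3650 — overbidding then wins at a price above your value.
$3207: inside the interval → strictly worse (loss $982).
$1554: below both → same outcome either way.
$3884: above both → same outcome either way.
$3510: inside the interval → strictly worse (loss $1285).
$3454: inside the interval → strictly worse (loss $1229).
$2348: inside the interval → strictly worse (loss $123).
$715: below both → same outcome either way.
$2919: inside the interval → strictly worse (loss $694).
Count: 5.

5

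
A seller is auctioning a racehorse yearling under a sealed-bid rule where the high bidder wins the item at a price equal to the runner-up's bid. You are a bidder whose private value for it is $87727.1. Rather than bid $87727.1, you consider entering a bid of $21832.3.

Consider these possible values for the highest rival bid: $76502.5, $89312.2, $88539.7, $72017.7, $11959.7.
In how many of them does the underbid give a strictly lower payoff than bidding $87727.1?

2

The deviation hurts exactly when the highest competing bid lies strictly between $21832.3 and $87727.1 — underbidding then forfeits a profitable win.
$76502.5: inside the interval → strictly worse (loss $11224.6).
$89312.2: above both → same outcome either way.
$88539.7: above both → same outcome either way.
$72017.7: inside the interval → strictly worse (loss $15709.4).
$11959.7: below both → same outcome either way.
Count: 2.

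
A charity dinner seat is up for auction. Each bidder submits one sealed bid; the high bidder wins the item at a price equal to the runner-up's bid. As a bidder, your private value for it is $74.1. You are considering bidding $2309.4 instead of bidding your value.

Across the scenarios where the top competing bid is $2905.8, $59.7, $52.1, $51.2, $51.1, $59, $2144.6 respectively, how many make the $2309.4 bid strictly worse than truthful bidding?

The deviation hurts exactly when the highest competing bid lies strictly between $74.1 and $2309.4 — overbidding then wins at a price above your value.
$2905.8: above both → same outcome either way.
$59.7: below both → same outcome either way.
$52.1: below both → same outcome either way.
$51.2: below both → same outcome either way.
$51.1: below both → same outcome either way.
$59: below both → same outcome either way.
$2144.6: inside the interval → strictly worse (loss $2070.5).
Count: 1.

1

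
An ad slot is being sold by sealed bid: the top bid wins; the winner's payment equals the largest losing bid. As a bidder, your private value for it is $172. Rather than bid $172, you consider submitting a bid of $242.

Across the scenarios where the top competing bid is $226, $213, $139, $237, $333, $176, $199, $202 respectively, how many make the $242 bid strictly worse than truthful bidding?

The deviation hurts exactly when the highest competing bid lies strictly between $172 and $242 — overbidding then wins at a price above your value.
$226: inside the interval → strictly worse (loss $54).
$213: inside the interval → strictly worse (loss $41).
$139: below both → same outcome either way.
$237: inside the interval → strictly worse (loss $65).
$333: above both → same outcome either way.
$176: inside the interval → strictly worse (loss $4).
$199: inside the interval → strictly worse (loss $27).
$202: inside the interval → strictly worse (loss $30).
Count: 6.

6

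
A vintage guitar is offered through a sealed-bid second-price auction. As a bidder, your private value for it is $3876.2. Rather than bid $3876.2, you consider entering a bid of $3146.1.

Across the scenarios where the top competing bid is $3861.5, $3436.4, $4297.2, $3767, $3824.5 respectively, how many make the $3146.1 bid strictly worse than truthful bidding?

4

The deviation hurts exactly when the highest competing bid lies strictly between $3146.1 and $3876.2 — underbidding then forfeits a profitable win.
$3861.5: inside the interval → strictly worse (loss $14.7).
$3436.4: inside the interval → strictly worse (loss $439.8).
$4297.2: above both → same outcome either way.
$3767: inside the interval → strictly worse (loss $109.2).
$3824.5: inside the interval → strictly worse (loss $51.7).
Count: 4.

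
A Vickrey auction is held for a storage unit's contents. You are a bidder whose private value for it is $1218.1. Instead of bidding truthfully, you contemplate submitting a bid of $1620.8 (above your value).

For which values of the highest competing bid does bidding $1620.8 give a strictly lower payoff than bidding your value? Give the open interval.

($1218.1, $1620.8)

If the competing bid is below $1218.1, both bids win at the same price — no difference.
If it is above $1620.8, both bids lose — no difference.
If it lies strictly between $1218.1 and $1620.8, bidding your value loses (payoff 0) while bidding $1620.8 wins at a price above your value (payoff negative).
So the deviation strictly hurts on the open interval ($1218.1, $1620.8).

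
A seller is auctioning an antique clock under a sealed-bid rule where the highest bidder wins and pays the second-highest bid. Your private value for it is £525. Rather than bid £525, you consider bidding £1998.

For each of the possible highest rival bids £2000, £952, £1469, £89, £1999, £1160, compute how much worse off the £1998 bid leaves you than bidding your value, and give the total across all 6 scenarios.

£2006

The deviation costs you only when the competing bid falls strictly between £525 and £1998; elsewhere both bids give the same outcome.
£2000: outcomes coincide → loss £0.
£952: truthful payoff £0, deviation payoff −£427 → loss £427.
£1469: truthful payoff £0, deviation payoff −£944 → loss £944.
£89: outcomes coincide → loss £0.
£1999: outcomes coincide → loss £0.
£1160: truthful payoff £0, deviation payoff −£635 → loss £635.
Total loss = £427 + £944 + £635 = £2006.
Truthful bidding weakly dominates here: raising your bid can only win items priced above your value, and lowering it can only forfeit items priced below.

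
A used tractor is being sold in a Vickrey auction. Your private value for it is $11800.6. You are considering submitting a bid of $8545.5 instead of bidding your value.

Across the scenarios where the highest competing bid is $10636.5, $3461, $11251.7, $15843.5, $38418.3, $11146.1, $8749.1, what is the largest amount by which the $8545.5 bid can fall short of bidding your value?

$10636.5: truthful gives $1164.1, deviation gives $0 → loss $1164.1.
$3461: same outcome either way → loss $0.
$11251.7: truthful gives $548.9, deviation gives $0 → loss $548.9.
$15843.5: same outcome either way → loss $0.
$38418.3: same outcome either way → loss $0.
$11146.1: truthful gives $654.5, deviation gives $0 → loss $654.5.
$8749.1: truthful gives $3051.5, deviation gives $0 → loss $3051.5.
Maximum loss: $3051.5.

$3051.5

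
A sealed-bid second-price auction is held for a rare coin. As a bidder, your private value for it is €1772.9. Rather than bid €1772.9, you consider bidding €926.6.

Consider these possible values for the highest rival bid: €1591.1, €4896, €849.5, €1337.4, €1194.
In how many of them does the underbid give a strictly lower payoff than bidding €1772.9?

The deviation hurts exactly when the highest competing bid lies strictly between €926.6 and €1772.9 — underbidding then forfeits a profitable win.
€1591.1: inside the interval → strictly worse (loss €181.8).
€4896: above both → same outcome either way.
€849.5: below both → same outcome either way.
€1337.4: inside the interval → strictly worse (loss €435.5).
€1194: inside the interval → strictly worse (loss €578.9).
Count: 3.

3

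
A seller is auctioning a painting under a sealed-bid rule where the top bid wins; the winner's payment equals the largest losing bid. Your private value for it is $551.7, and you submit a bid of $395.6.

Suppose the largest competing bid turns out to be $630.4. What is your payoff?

$0

Your bid $395.6 is below the highest competing bid $630.4, so you lose.
A losing bidder pays nothing and receives nothing: payoff = $0.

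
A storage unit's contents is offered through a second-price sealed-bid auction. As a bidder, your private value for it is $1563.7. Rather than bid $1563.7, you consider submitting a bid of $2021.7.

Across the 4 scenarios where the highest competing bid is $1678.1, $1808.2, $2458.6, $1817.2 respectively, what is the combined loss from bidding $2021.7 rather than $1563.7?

The deviation costs you only when the competing bid falls strictly between $1563.7 and $2021.7; elsewhere both bids give the same outcome.
$1678.1: truthful payoff $0, deviation payoff −$114.4 → loss $114.4.
$1808.2: truthful payoff $0, deviation payoff −$244.5 → loss $244.5.
$2458.6: outcomes coincide → loss $0.
$1817.2: truthful payoff $0, deviation payoff −$253.5 → loss $253.5.
Total loss = $114.4 + $244.5 + $253.5 = $612.4.

$612.4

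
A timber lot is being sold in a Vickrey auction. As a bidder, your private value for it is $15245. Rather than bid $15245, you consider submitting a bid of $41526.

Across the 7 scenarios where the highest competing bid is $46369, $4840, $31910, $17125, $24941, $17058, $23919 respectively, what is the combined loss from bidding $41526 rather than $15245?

The deviation costs you only when the competing bid falls strictly between $15245 and $41526; elsewhere both bids give the same outcome.
$46369: outcomes coincide → loss $0.
$4840: outcomes coincide → loss $0.
$31910: truthful payoff $0, deviation payoff −$16665 → loss $16665.
$17125: truthful payoff $0, deviation payoff −$1880 → loss $1880.
$24941: truthful payoff $0, deviation payoff −$9696 → loss $9696.
$17058: truthful payoff $0, deviation payoff −$1813 → loss $1813.
$23919: truthful payoff $0, deviation payoff −$8674 → loss $8674.
Total loss = $16665 + $1880 + $9696 + $1813 + $8674 = $38728.

$38728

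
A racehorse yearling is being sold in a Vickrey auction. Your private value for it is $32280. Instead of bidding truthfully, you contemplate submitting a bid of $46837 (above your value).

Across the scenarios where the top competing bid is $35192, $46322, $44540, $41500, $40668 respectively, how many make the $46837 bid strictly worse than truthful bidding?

The deviation hurts exactly when the highest competing bid lies strictly between $32280 and $46837 — overbidding then wins at a price above your value.
$35192: inside the interval → strictly worse (loss $2912).
$46322: inside the interval → strictly worse (loss $14042).
$44540: inside the interval → strictly worse (loss $12260).
$41500: inside the interval → strictly worse (loss $9220).
$40668: inside the interval → strictly worse (loss $8388).
Count: 5.

5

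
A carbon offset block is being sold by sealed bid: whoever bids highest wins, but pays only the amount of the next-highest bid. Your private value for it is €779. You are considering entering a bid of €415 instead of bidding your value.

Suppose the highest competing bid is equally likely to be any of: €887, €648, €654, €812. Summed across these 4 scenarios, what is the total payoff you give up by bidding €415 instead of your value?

The deviation costs you only when the competing bid falls strictly between €415 and €779; elsewhere both bids give the same outcome.
€887: outcomes coincide → loss €0.
€648: truthful payoff €131, deviation payoff €0 → loss €131.
€654: truthful payoff €125, deviation payoff €0 → loss €125.
€812: outcomes coincide → loss €0.
Total loss = €131 + €125 = €256.
Because the price is fixed by the runner-up's bid, deviating from your value can only change a good outcome into a bad one — never the reverse.

€256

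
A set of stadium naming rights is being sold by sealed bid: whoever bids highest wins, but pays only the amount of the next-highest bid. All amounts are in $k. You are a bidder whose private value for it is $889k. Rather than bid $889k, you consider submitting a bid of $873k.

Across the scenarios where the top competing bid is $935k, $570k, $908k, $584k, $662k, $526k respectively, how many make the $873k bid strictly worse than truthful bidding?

The deviation hurts exactly when the highest competing bid lies strictly between $873k and $889k — underbidding then forfeits a profitable win.
$935k: above both → same outcome either way.
$570k: below both → same outcome either way.
$908k: above both → same outcome either way.
$584k: below both → same outcome either way.
$662k: below both → same outcome either way.
$526k: below both → same outcome either way.
Count: 0.

0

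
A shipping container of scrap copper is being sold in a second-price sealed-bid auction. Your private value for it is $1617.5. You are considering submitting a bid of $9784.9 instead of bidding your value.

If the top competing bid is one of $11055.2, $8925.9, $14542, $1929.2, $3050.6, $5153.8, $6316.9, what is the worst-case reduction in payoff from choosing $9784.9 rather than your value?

$11055.2: same outcome either way → loss $0.
$8925.9: truthful gives $0, deviation gives −$7308.4 → loss $7308.4.
$14542: same outcome either way → loss $0.
$1929.2: truthful gives $0, deviation gives −$311.7 → loss $311.7.
$3050.6: truthful gives $0, deviation gives −$1433.1 → loss $1433.1.
$5153.8: truthful gives $0, deviation gives −$3536.3 → loss $3536.3.
$6316.9: truthful gives $0, deviation gives −$4699.4 → loss $4699.4.
Maximum loss: $7308.4.

$7308.4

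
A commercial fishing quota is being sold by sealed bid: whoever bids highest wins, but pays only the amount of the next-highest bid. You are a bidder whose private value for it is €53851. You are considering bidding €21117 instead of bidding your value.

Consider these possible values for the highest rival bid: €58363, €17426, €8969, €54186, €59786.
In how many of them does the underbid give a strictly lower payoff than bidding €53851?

0

The deviation hurts exactly when the highest competing bid lies strictly between €21117 and €53851 — underbidding then forfeits a profitable win.
€58363: above both → same outcome either way.
€17426: below both → same outcome either way.
€8969: below both → same outcome either way.
€54186: above both → same outcome either way.
€59786: above both → same outcome either way.
Count: 0.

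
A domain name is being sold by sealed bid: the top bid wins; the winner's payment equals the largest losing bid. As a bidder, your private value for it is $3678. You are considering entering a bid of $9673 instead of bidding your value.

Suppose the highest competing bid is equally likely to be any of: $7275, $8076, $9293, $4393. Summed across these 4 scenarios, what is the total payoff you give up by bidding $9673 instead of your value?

The deviation costs you only when the competing bid falls strictly between $3678 and $9673; elsewhere both bids give the same outcome.
$7275: truthful payoff $0, deviation payoff −$3597 → loss $3597.
$8076: truthful payoff $0, deviation payoff −$4398 → loss $4398.
$9293: truthful payoff $0, deviation payoff −$5615 → loss $5615.
$4393: truthful payoff $0, deviation payoff −$715 → loss $715.
Total loss = $3597 + $4398 + $5615 + $715 = $14325.
In a second-price auction your bid sets only whether you win, not what you pay, so bidding your true value is weakly dominant.

$14325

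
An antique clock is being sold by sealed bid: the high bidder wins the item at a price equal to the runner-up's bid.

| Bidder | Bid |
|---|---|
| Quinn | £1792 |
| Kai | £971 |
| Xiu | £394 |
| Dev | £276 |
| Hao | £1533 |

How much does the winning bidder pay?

£1533

Highest bid: Quinn at £1792, so Quinn wins.
Second-highest bid: Hao at £1533 — that is the price the winner pays.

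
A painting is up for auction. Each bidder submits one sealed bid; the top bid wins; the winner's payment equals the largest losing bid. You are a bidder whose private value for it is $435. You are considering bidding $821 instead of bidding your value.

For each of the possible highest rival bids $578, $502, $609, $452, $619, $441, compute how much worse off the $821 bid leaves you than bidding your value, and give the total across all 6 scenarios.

$591

The deviation costs you only when the competing bid falls strictly between $435 and $821; elsewhere both bids give the same outcome.
$578: truthful payoff $0, deviation payoff −$143 → loss $143.
$502: truthful payoff $0, deviation payoff −$67 → loss $67.
$609: truthful payoff $0, deviation payoff −$174 → loss $174.
$452: truthful payoff $0, deviation payoff −$17 → loss $17.
$619: truthful payoff $0, deviation payoff −$184 → loss $184.
$441: truthful payoff $0, deviation payoff −$6 → loss $6.
Total loss = $143 + $67 + $174 + $17 + $184 + $6 = $591.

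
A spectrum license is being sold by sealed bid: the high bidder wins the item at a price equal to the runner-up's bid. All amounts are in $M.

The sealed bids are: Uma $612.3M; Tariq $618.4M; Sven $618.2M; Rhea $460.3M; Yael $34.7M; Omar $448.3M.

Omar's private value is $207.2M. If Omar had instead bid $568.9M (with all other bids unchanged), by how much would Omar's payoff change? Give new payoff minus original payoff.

The highest bid among the other bidders is $618.4M; Omar's bid doesn't change that.
Original bid $448.3M: Omar is not highest (top rival bid is $618.4M); payoff $0M.
Alternative bid $568.9M: Omar is not highest (top rival bid is $618.4M); payoff $0M.
Change in payoff = $0M − ($0M) = $0M.

$0M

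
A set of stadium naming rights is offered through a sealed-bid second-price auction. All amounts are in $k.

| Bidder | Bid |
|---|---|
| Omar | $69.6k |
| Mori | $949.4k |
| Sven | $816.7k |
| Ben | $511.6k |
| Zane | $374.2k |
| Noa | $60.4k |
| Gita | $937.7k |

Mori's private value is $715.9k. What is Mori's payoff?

−$221.8k

Highest bid: Mori at $949.4k, so Mori wins.
Second-highest bid: Gita at $937.7k — that is the price the winner pays.
Mori's payoff = value − price = $715.9k − $937.7k = −$221.8k.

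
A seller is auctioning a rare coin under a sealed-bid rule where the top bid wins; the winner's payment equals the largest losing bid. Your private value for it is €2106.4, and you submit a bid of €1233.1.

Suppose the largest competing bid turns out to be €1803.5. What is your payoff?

Your bid €1233.1 is below the highest competing bid €1803.5, so you lose.
A losing bidder pays nothing and receives nothing: payoff = €0.

€0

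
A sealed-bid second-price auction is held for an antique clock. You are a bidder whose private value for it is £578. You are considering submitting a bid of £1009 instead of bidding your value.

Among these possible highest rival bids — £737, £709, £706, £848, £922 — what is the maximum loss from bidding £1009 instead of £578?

£344

£737: truthful gives £0, deviation gives −£159 → loss £159.
£709: truthful gives £0, deviation gives −£131 → loss £131.
£706: truthful gives £0, deviation gives −£128 → loss £128.
£848: truthful gives £0, deviation gives −£270 → loss £270.
£922: truthful gives £0, deviation gives −£344 → loss £344.
Maximum loss: £344.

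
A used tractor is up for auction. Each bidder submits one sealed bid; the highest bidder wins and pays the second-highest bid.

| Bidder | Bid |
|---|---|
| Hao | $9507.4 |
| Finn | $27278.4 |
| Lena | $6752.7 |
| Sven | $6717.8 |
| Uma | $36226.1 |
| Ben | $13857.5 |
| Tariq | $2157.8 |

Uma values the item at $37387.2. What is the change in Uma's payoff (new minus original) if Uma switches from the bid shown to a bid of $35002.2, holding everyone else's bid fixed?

$0

The highest bid among the other bidders is $27278.4; Uma's bid doesn't change that.
Original bid $36226.1: Uma is highest, pays the top rival bid $27278.4; payoff $37387.2 − $27278.4 = $10108.8.
Alternative bid $35002.2: Uma is highest, pays the top rival bid $27278.4; payoff $37387.2 − $27278.4 = $10108.8.
Change in payoff = $10108.8 − ($10108.8) = $0.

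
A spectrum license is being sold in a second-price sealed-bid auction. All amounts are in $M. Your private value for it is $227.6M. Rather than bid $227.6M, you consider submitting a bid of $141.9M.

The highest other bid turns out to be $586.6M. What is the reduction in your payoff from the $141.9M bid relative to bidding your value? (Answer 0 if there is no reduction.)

$0M

Bidding your value $227.6M: you lose (since $227.6M < $586.6M). Payoff $0M.
Bidding $141.9M: you lose. Payoff $0M.
Difference = $0M − $0M = $0M; both bids lead to the same outcome because the competing bid is above both your value and your alternative bid.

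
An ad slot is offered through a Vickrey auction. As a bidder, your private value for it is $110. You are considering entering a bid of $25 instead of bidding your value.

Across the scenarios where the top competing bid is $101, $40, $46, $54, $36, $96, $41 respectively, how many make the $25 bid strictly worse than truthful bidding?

7

The deviation hurts exactly when the highest competing bid lies strictly between $25 and $110 — underbidding then forfeits a profitable win.
$101: inside the interval → strictly worse (loss $9).
$40: inside the interval → strictly worse (loss $70).
$46: inside the interval → strictly worse (loss $64).
$54: inside the interval → strictly worse (loss $56).
$36: inside the interval → strictly worse (loss $74).
$96: inside the interval → strictly worse (loss $14).
$41: inside the interval → strictly worse (loss $69).
Count: 7.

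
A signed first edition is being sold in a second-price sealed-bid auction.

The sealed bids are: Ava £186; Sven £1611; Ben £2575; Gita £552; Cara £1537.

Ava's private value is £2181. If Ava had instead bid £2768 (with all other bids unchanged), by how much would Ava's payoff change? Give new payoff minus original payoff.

−£394

The highest bid among the other bidders is £2575; Ava's bid doesn't change that.
Original bid £186: Ava is not highest (top rival bid is £2575); payoff £0.
Alternative bid £2768: Ava is highest, pays the top rival bid £2575; payoff £2181 − £2575 = −£394.
Change in payoff = −£394 − (£0) = −£394.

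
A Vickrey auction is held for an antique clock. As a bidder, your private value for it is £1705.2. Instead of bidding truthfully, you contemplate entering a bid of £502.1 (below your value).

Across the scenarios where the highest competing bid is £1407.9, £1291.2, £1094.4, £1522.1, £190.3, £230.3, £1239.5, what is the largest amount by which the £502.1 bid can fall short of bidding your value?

£1407.9: truthful gives £297.3, deviation gives £0 → loss £297.3.
£1291.2: truthful gives £414, deviation gives £0 → loss £414.
£1094.4: truthful gives £610.8, deviation gives £0 → loss £610.8.
£1522.1: truthful gives £183.1, deviation gives £0 → loss £183.1.
£190.3: same outcome either way → loss £0.
£230.3: same outcome either way → loss £0.
£1239.5: truthful gives £465.7, deviation gives £0 → loss £465.7.
Maximum loss: £610.8.

£610.8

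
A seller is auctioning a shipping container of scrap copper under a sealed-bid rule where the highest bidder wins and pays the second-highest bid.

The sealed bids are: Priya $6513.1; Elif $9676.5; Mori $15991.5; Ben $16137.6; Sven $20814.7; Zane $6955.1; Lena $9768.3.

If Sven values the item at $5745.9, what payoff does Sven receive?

−$10391.7

Highest bid: Sven at $20814.7, so Sven wins.
Second-highest bid: Ben at $16137.6 — that is the price the winner pays.
Sven's payoff = value − price = $5745.9 − $16137.6 = −$10391.7.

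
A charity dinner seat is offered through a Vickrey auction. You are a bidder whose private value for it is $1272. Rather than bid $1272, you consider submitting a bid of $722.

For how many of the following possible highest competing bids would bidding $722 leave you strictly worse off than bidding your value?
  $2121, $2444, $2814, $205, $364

The deviation hurts exactly when the highest competing bid lies strictly between $722 and $1272 — underbidding then forfeits a profitable win.
$2121: above both → same outcome either way.
$2444: above both → same outcome either way.
$2814: above both → same outcome either way.
$205: below both → same outcome either way.
$364: below both → same outcome either way.
Count: 0.

0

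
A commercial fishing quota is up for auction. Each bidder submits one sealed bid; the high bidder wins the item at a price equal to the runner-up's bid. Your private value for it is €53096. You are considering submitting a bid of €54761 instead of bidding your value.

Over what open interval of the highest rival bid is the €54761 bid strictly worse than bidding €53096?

(€53096, €54761)

If the competing bid is below €53096, both bids win at the same price — no difference.
If it is above €54761, both bids lose — no difference.
If it lies strictly between €53096 and €54761, bidding your value loses (payoff 0) while bidding €54761 wins at a price above your value (payoff negative).
So the deviation strictly hurts on the open interval (€53096, €54761).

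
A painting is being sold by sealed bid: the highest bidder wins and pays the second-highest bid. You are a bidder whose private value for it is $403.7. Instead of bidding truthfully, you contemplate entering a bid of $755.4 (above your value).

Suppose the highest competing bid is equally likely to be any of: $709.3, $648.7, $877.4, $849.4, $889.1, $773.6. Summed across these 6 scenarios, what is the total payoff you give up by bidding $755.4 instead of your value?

$550.6

The deviation costs you only when the competing bid falls strictly between $403.7 and $755.4; elsewhere both bids give the same outcome.
$709.3: truthful payoff $0, deviation payoff −$305.6 → loss $305.6.
$648.7: truthful payoff $0, deviation payoff −$245 → loss $245.
$877.4: outcomes coincide → loss $0.
$849.4: outcomes coincide → loss $0.
$889.1: outcomes coincide → loss $0.
$773.6: outcomes coincide → loss $0.
Total loss = $305.6 + $245 = $550.6.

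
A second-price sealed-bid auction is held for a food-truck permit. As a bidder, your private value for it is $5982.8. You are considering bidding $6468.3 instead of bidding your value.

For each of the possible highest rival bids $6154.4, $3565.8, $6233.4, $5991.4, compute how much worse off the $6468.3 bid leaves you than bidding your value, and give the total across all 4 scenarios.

The deviation costs you only when the competing bid falls strictly between $5982.8 and $6468.3; elsewhere both bids give the same outcome.
$6154.4: truthful payoff $0, deviation payoff −$171.6 → loss $171.6.
$3565.8: outcomes coincide → loss $0.
$6233.4: truthful payoff $0, deviation payoff −$250.6 → loss $250.6.
$5991.4: truthful payoff $0, deviation payoff −$8.6 → loss $8.6.
Total loss = $171.6 + $250.6 + $8.6 = $430.8.
Because the price is fixed by the runner-up's bid, deviating from your value can only change a good outcome into a bad one — never the reverse.

$430.8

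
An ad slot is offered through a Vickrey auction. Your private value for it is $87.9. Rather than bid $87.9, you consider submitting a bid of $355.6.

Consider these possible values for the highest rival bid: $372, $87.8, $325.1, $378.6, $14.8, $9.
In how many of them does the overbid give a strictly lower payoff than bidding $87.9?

1

The deviation hurts exactly when the highest competing bid lies strictly between $87.9 and $355.6 — overbidding then wins at a price above your value.
$372: above both → same outcome either way.
$87.8: below both → same outcome either way.
$325.1: inside the interval → strictly worse (loss $237.2).
$378.6: above both → same outcome either way.
$14.8: below both → same outcome either way.
$9: below both → same outcome either way.
Count: 1.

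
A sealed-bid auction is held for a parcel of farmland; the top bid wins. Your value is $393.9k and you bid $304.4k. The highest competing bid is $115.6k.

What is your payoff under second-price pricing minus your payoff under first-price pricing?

You have the highest bid, so you win under either rule.
Second-price: pay $115.6k → payoff $278.3k.
First-price: pay your own bid $304.4k → payoff $89.5k.
Difference = $278.3k − ($89.5k) = $188.8k.

$188.8k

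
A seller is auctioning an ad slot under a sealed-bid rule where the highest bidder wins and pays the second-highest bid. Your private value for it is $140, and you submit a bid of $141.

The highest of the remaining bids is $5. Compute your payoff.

Your bid $141 exceeds the highest competing bid $5, so you win.
In a second-price auction the winner pays the second-highest bid, $5.
Payoff = value − price = $140 − $5 = $135.

$135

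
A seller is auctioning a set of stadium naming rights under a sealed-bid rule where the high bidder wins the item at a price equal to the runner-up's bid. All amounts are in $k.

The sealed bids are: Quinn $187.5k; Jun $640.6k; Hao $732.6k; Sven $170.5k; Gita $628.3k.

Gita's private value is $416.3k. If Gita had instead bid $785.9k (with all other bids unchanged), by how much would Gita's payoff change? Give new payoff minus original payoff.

−$316.3k

The highest bid among the other bidders is $732.6k; Gita's bid doesn't change that.
Original bid $628.3k: Gita is not highest (top rival bid is $732.6k); payoff $0k.
Alternative bid $785.9k: Gita is highest, pays the top rival bid $732.6k; payoff $416.3k − $732.6k = −$316.3k.
Change in payoff = −$316.3k − ($0k) = −$316.3k.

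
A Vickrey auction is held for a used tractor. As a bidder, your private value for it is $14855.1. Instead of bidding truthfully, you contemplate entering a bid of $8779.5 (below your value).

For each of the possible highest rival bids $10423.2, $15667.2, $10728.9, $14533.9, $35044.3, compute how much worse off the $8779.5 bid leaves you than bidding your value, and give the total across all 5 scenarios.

$8879.3

The deviation costs you only when the competing bid falls strictly between $8779.5 and $14855.1; elsewhere both bids give the same outcome.
$10423.2: truthful payoff $4431.9, deviation payoff $0 → loss $4431.9.
$15667.2: outcomes coincide → loss $0.
$10728.9: truthful payoff $4126.2, deviation payoff $0 → loss $4126.2.
$14533.9: truthful payoff $321.2, deviation payoff $0 → loss $321.2.
$35044.3: outcomes coincide → loss $0.
Total loss = $4431.9 + $4126.2 + $321.2 = $8879.3.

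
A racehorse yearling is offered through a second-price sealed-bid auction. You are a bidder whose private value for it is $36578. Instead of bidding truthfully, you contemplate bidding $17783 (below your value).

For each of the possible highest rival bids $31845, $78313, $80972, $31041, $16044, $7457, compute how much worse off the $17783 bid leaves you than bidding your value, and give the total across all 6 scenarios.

$10270

The deviation costs you only when the competing bid falls strictly between $17783 and $36578; elsewhere both bids give the same outcome.
$31845: truthful payoff $4733, deviation payoff $0 → loss $4733.
$78313: outcomes coincide → loss $0.
$80972: outcomes coincide → loss $0.
$31041: truthful payoff $5537, deviation payoff $0 → loss $5537.
$16044: outcomes coincide → loss $0.
$7457: outcomes coincide → loss $0.
Total loss = $4733 + $5537 = $10270.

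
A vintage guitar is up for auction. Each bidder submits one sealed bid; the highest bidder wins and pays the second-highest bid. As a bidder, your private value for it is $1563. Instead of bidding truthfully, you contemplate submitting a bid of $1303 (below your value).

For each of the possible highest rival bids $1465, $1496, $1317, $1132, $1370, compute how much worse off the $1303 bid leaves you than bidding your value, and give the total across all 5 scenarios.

$604

The deviation costs you only when the competing bid falls strictly between $1303 and $1563; elsewhere both bids give the same outcome.
$1465: truthful payoff $98, deviation payoff $0 → loss $98.
$1496: truthful payoff $67, deviation payoff $0 → loss $67.
$1317: truthful payoff $246, deviation payoff $0 → loss $246.
$1132: outcomes coincide → loss $0.
$1370: truthful payoff $193, deviation payoff $0 → loss $193.
Total loss = $98 + $67 + $246 + $193 = $604.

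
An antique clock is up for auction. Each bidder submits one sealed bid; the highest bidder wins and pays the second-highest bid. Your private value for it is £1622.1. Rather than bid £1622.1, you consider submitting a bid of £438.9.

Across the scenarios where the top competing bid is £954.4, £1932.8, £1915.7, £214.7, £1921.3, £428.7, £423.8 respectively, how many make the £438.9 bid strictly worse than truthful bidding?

The deviation hurts exactly when the highest competing bid lies strictly between £438.9 and £1622.1 — underbidding then forfeits a profitable win.
£954.4: inside the interval → strictly worse (loss £667.7).
£1932.8: above both → same outcome either way.
£1915.7: above both → same outcome either way.
£214.7: below both → same outcome either way.
£1921.3: above both → same outcome either way.
£428.7: below both → same outcome either way.
£423.8: below both → same outcome either way.
Count: 1.

1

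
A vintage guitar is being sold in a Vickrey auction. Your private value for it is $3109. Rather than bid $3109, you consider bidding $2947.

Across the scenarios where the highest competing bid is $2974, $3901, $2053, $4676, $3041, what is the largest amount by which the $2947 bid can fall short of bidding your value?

$2974: truthful gives $135, deviation gives $0 → loss $135.
$3901: same outcome either way → loss $0.
$2053: same outcome either way → loss $0.
$4676: same outcome either way → loss $0.
$3041: truthful gives $68, deviation gives $0 → loss $68.
Maximum loss: $135.

$135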